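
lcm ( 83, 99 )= 8217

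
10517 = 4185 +6332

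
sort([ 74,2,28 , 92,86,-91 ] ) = [-91,2, 28, 74,86, 92 ] 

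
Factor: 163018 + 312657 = 5^2*53^1*359^1=475675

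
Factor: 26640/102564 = 20/77 = 2^2 *5^1*7^ ( - 1 )*11^(-1) 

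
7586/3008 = 2 + 785/1504  =  2.52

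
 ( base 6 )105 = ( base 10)41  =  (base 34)17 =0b101001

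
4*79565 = 318260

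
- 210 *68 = -14280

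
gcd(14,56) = 14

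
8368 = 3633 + 4735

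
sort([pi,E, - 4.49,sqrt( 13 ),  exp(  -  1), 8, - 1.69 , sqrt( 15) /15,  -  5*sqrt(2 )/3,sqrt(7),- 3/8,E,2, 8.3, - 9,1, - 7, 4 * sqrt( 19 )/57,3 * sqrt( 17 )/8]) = [ - 9 ,  -  7,  -  4.49,  -  5 * sqrt(2) /3,-1.69, - 3/8, sqrt( 15 )/15,  4*sqrt( 19)/57,exp(  -  1 ),  1,3*sqrt( 17)/8,2  ,  sqrt(7 ), E,E, pi,sqrt( 13 ),8,8.3]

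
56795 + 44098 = 100893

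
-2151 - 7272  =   - 9423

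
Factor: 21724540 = 2^2*5^1*61^1*17807^1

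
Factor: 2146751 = 23^1*93337^1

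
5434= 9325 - 3891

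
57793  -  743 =57050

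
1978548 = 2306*858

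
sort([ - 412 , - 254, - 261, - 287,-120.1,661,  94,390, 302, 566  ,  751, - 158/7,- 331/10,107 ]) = [  -  412, - 287, - 261, - 254,-120.1, - 331/10, - 158/7 , 94,  107,302, 390, 566, 661,751]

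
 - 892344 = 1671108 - 2563452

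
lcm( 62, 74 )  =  2294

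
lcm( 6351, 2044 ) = 177828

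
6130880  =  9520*644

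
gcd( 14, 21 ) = 7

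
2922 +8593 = 11515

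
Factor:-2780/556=-5 = - 5^1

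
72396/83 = 72396/83 =872.24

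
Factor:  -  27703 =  - 13^1*2131^1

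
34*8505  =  289170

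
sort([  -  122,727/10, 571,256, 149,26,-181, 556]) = [ - 181, - 122,26,727/10,149, 256,556, 571] 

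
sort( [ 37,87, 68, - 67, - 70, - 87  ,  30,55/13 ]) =[ - 87,-70, - 67, 55/13,30, 37,68,87 ]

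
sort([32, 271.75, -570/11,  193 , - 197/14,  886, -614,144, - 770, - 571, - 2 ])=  [ - 770, - 614, - 571,-570/11, -197/14, - 2,32, 144,193,271.75, 886 ]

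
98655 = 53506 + 45149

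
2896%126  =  124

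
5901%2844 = 213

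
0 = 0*200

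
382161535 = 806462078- 424300543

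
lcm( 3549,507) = 3549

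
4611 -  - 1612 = 6223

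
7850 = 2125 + 5725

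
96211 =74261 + 21950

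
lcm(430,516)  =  2580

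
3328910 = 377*8830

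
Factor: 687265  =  5^1*137453^1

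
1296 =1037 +259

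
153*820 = 125460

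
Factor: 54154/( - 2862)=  -27077/1431 = - 3^(  -  3)*53^( - 1 ) * 27077^1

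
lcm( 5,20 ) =20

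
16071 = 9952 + 6119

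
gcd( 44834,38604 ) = 2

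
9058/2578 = 3+662/1289 = 3.51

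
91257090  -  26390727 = 64866363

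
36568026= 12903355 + 23664671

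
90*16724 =1505160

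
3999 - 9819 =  - 5820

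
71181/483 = 147 + 60/161 = 147.37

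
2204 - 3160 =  - 956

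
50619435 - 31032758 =19586677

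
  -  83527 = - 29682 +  - 53845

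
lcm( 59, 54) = 3186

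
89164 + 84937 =174101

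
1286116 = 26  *49466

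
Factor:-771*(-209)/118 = 2^( - 1)*3^1*11^1*19^1*59^( - 1 )*257^1 = 161139/118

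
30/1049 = 30/1049= 0.03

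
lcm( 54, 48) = 432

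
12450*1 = 12450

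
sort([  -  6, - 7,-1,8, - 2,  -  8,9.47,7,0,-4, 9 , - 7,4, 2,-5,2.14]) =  [ - 8,- 7, - 7, - 6, - 5, - 4, - 2, - 1, 0, 2, 2.14, 4 , 7,8,  9,9.47 ]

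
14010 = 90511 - 76501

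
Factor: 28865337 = 3^1 * 17^1*53^1*59^1*181^1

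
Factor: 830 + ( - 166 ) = 2^3*83^1 = 664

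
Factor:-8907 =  - 3^1 * 2969^1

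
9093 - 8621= 472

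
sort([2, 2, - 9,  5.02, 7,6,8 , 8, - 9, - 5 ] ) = [ -9, - 9,-5,2,2, 5.02,  6,7,8,8]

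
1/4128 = 1/4128 = 0.00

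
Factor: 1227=3^1*409^1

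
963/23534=963/23534 = 0.04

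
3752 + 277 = 4029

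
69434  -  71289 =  - 1855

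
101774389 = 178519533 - 76745144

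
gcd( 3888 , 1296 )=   1296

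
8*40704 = 325632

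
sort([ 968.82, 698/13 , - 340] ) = [ - 340, 698/13,  968.82 ] 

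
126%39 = 9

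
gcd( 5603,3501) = 1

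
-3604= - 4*901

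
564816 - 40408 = 524408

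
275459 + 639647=915106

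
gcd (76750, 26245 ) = 5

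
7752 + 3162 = 10914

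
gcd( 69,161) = 23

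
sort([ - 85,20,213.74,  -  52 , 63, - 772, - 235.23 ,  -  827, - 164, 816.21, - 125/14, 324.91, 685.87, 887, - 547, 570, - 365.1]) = [-827, - 772,-547,  -  365.1, - 235.23, - 164,-85, - 52,- 125/14,  20,63, 213.74,324.91,  570,  685.87, 816.21 , 887]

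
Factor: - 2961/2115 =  - 5^( - 1)*7^1 = -  7/5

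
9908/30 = 4954/15 = 330.27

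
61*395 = 24095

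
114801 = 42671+72130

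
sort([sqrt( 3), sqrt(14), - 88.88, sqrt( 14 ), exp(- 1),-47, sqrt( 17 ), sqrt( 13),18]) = [ - 88.88 , - 47, exp( - 1),  sqrt( 3),  sqrt( 13), sqrt(14), sqrt ( 14), sqrt( 17 ),18]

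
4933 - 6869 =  - 1936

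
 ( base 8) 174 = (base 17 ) 75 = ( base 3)11121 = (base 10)124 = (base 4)1330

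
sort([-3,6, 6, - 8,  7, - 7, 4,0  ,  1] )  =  [ - 8,-7,  -  3 , 0, 1,  4, 6 , 6,7 ]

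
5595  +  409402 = 414997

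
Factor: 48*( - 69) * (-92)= 304704 = 2^6 * 3^2*23^2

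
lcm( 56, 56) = 56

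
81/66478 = 81/66478 =0.00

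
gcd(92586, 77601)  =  3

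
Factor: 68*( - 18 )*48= - 58752 = -2^7*3^3*17^1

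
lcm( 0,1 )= 0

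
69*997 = 68793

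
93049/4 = 23262 + 1/4 = 23262.25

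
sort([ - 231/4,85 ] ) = [ - 231/4,85 ]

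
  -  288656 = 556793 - 845449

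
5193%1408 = 969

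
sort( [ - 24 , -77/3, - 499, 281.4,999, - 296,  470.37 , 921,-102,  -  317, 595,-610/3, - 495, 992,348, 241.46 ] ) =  [ - 499, - 495, - 317, - 296,  -  610/3, - 102, -77/3, - 24,  241.46, 281.4 , 348, 470.37, 595,  921 , 992,999]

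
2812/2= 1406 = 1406.00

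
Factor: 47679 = 3^1*23^1*691^1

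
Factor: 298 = 2^1*149^1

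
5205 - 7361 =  - 2156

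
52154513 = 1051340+51103173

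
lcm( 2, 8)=8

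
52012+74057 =126069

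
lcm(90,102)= 1530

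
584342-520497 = 63845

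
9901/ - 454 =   -  9901/454=- 21.81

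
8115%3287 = 1541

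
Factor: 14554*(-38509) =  - 560459986 = -2^1*19^1*97^1*383^1*397^1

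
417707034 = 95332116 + 322374918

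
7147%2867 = 1413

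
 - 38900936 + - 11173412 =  - 50074348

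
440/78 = 220/39= 5.64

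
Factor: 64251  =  3^2 * 11^2*59^1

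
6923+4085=11008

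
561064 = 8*70133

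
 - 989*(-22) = 21758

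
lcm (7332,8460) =109980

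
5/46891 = 5/46891 = 0.00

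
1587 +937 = 2524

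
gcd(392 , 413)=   7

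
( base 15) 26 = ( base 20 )1G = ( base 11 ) 33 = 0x24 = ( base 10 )36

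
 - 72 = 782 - 854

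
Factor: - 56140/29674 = - 2^1 * 5^1*7^1*37^( - 1) = - 70/37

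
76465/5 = 15293 = 15293.00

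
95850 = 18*5325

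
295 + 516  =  811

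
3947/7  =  563 + 6/7 = 563.86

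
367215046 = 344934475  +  22280571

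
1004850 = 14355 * 70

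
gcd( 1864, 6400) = 8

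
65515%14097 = 9127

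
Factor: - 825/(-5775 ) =1/7 = 7^(-1) 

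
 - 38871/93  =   - 418 + 1/31 = - 417.97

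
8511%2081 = 187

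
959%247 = 218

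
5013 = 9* 557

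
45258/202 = 22629/101 = 224.05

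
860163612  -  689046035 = 171117577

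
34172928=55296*618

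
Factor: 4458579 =3^1*419^1 * 3547^1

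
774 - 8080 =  - 7306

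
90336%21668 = 3664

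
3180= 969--2211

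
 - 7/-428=7/428 =0.02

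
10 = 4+6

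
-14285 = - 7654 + -6631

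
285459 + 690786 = 976245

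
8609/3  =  2869 + 2/3  =  2869.67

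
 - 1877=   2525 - 4402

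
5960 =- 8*( - 745 ) 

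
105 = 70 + 35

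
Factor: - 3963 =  - 3^1*1321^1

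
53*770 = 40810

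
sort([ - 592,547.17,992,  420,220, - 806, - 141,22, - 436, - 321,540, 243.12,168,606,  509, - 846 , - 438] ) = [- 846,-806 , - 592, - 438, - 436, - 321, - 141,22,  168, 220,243.12,420,509,540,  547.17,606, 992] 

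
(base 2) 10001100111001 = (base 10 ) 9017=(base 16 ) 2339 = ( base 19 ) 15IB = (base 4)2030321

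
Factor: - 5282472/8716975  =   - 2^3*3^1*5^( - 2) * 13^1 *431^ ( - 1)*809^(  -  1)*16931^1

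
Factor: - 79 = - 79^1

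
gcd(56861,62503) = 7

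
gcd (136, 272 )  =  136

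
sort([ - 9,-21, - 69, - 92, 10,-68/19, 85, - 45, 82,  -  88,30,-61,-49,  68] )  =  [-92, - 88 , - 69,-61,-49 ,-45, - 21,-9,-68/19, 10 , 30,68,82, 85]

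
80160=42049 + 38111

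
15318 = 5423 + 9895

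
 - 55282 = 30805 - 86087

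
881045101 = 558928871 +322116230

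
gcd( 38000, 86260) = 380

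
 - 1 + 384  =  383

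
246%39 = 12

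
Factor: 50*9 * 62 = 2^2*3^2*5^2*31^1 = 27900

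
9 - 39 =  -30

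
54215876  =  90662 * 598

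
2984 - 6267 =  - 3283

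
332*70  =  23240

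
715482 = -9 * ( - 79498)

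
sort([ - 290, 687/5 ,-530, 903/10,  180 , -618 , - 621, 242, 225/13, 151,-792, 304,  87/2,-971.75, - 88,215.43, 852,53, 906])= [  -  971.75, - 792, - 621,-618,-530, - 290, - 88, 225/13, 87/2,53, 903/10, 687/5,151, 180 , 215.43, 242,304,  852,906 ]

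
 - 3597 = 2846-6443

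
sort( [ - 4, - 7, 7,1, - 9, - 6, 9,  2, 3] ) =[ - 9,-7, - 6, - 4,1 , 2,3,  7, 9 ] 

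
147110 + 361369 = 508479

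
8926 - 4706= 4220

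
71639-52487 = 19152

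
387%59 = 33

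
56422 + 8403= 64825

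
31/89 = 31/89 = 0.35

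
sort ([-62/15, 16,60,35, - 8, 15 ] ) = [  -  8, - 62/15,15, 16, 35 , 60] 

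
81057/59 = 1373 + 50/59 = 1373.85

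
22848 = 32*714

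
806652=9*89628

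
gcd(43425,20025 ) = 225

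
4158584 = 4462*932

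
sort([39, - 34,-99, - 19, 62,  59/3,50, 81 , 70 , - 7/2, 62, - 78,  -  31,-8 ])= [ - 99, - 78, - 34 , - 31, - 19, - 8, - 7/2,  59/3, 39,50, 62,62,70,81] 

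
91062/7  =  91062/7= 13008.86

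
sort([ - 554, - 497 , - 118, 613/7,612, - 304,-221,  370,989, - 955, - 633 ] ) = [ - 955, - 633,  -  554, - 497, - 304, - 221, - 118 , 613/7,370,  612,989]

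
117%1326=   117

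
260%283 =260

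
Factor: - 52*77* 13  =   - 52052=-2^2 * 7^1*11^1*13^2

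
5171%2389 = 393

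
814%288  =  238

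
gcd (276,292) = 4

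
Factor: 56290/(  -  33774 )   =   - 3^( - 1 )*5^1 = - 5/3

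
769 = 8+761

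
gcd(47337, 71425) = 1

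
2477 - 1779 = 698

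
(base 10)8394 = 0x20CA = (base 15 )2749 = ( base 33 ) 7nc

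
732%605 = 127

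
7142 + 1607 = 8749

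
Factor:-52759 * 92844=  - 4898356596=- 2^2 * 3^2 * 7^1*2579^1 * 7537^1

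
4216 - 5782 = - 1566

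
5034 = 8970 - 3936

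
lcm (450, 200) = 1800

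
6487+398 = 6885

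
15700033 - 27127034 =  - 11427001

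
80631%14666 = 7301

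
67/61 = 67/61 = 1.10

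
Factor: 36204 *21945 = 2^2*3^2*5^1*7^2*11^1*19^1*431^1= 794496780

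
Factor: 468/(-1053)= - 2^2*3^( -2) = - 4/9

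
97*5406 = 524382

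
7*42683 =298781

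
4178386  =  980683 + 3197703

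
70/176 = 35/88 = 0.40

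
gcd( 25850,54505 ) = 55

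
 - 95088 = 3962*( - 24 ) 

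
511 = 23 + 488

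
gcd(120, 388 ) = 4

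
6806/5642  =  1 + 582/2821 =1.21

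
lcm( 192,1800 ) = 14400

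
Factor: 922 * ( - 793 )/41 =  - 731146/41 = -2^1*13^1*41^(-1)* 61^1*461^1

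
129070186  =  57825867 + 71244319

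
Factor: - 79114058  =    -  2^1 * 89^1*444461^1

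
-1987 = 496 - 2483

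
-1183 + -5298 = - 6481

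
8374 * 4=33496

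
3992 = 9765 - 5773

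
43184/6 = 7197 + 1/3 =7197.33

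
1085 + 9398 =10483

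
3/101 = 3/101 = 0.03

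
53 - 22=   31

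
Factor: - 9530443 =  - 13^1 * 733111^1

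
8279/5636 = 8279/5636 = 1.47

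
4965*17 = 84405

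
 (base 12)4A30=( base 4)2003010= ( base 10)8388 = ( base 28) AJG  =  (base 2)10000011000100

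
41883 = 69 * 607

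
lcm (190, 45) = 1710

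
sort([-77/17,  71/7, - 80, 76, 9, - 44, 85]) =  [-80, - 44,-77/17, 9, 71/7, 76, 85]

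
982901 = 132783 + 850118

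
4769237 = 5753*829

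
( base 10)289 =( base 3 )101201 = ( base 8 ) 441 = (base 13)193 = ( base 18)G1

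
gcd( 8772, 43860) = 8772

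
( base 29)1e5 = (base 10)1252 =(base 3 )1201101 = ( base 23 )28a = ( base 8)2344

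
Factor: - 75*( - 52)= 3900  =  2^2*3^1 * 5^2*13^1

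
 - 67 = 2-69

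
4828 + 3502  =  8330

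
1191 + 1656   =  2847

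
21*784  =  16464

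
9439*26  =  245414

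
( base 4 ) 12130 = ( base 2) 110011100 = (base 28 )EK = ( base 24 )H4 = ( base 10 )412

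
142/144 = 71/72 = 0.99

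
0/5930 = 0 = 0.00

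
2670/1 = 2670 = 2670.00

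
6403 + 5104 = 11507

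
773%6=5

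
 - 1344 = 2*(-672) 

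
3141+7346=10487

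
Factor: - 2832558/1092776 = -1416279/546388 = -  2^( - 2 )*3^1 * 19^1*23^(  -  1)*5939^( - 1 )*24847^1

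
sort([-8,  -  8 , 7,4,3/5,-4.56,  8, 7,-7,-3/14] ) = [ - 8, - 8, - 7, - 4.56, - 3/14,3/5,4,7,  7,8 ]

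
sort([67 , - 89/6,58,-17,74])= [ - 17  , - 89/6, 58,67,74 ]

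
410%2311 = 410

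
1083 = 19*57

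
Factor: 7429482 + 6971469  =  14400951 =3^1 * 4800317^1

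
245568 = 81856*3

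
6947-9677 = -2730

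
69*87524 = 6039156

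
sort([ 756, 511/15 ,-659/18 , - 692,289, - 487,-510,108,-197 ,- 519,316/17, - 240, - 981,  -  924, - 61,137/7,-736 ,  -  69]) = [-981, - 924, - 736, - 692, - 519, - 510,-487, - 240,  -  197,- 69,  -  61,  -  659/18, 316/17, 137/7,  511/15 , 108,289,756]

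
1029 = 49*21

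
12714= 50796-38082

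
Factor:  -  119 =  - 7^1*17^1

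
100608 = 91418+9190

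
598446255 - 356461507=241984748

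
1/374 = 1/374= 0.00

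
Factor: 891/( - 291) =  - 3^3*11^1*97^( - 1) = - 297/97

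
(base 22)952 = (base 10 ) 4468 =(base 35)3MN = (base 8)10564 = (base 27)63D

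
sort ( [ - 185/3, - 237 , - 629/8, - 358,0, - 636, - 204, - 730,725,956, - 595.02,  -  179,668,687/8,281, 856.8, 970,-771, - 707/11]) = [- 771 , - 730, - 636, - 595.02, - 358, - 237, - 204, - 179, - 629/8,-707/11, - 185/3,0,687/8,281, 668,725,856.8,956,970]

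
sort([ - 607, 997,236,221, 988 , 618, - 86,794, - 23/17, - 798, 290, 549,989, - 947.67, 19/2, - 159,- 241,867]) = [ - 947.67, - 798, - 607,- 241, - 159, -86 , - 23/17, 19/2,  221, 236 , 290, 549, 618,794,  867,988, 989,997]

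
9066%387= 165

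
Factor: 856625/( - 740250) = - 979/846 = -2^(-1 ) * 3^(-2)*11^1*47^( - 1) * 89^1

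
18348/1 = 18348= 18348.00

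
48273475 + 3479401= 51752876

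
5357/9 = 5357/9 = 595.22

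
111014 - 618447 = -507433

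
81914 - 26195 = 55719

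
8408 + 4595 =13003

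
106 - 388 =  - 282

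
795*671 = 533445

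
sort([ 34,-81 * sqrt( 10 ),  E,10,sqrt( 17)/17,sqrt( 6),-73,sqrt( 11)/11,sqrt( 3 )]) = [-81*sqrt(  10),-73, sqrt(17)/17,sqrt( 11)/11,sqrt( 3 ) , sqrt( 6 ), E,  10,34]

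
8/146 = 4/73 = 0.05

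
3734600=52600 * 71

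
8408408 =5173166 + 3235242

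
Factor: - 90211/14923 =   -  11^1 * 59^1*139^1*14923^ ( - 1) 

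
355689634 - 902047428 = - 546357794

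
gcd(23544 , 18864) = 72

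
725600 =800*907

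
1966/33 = 59 + 19/33  =  59.58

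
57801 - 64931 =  -7130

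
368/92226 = 184/46113 = 0.00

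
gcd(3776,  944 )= 944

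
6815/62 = 6815/62 = 109.92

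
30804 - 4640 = 26164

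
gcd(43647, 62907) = 3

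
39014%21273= 17741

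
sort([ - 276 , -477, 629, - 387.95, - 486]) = [ - 486,- 477, - 387.95,-276 , 629]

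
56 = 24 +32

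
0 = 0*463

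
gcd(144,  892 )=4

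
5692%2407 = 878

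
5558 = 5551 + 7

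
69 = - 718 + 787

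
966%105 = 21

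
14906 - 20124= - 5218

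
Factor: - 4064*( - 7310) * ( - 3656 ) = -108611863040 = - 2^9*5^1*17^1*43^1 * 127^1* 457^1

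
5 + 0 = 5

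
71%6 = 5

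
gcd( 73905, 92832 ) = 3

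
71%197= 71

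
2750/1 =2750 = 2750.00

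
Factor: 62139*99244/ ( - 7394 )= - 2^1  *3^1*7^1*11^1*43^1*269^1*577^1*3697^( - 1 )  =  - 3083461458/3697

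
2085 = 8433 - 6348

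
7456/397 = 7456/397 = 18.78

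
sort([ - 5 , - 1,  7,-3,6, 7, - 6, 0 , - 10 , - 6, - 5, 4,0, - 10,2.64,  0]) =[ - 10,- 10 , - 6, - 6, - 5, - 5, - 3 , - 1,0,0,0,  2.64, 4,  6, 7,  7]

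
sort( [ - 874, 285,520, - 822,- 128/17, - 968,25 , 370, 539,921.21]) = [ - 968, - 874, - 822,- 128/17 , 25, 285,370,520,  539, 921.21]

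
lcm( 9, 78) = 234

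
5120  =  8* 640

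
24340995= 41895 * 581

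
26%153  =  26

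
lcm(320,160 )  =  320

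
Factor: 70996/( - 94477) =-2^2*17749^1*94477^(-1)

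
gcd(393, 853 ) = 1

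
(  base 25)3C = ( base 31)2P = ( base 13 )69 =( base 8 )127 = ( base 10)87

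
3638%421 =270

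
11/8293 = 11/8293 = 0.00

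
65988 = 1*65988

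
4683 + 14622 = 19305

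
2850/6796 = 1425/3398=0.42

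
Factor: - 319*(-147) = 3^1*7^2*11^1*29^1 = 46893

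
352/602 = 176/301=   0.58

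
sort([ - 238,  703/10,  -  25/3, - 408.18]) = [-408.18,-238, - 25/3, 703/10]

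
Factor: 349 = 349^1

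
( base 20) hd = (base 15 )188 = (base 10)353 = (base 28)CH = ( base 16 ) 161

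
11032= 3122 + 7910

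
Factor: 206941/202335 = 3^( - 1)*5^( - 1)  *  17^1*  37^1*41^ ( - 1) = 629/615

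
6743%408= 215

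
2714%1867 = 847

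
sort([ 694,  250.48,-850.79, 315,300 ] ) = [ - 850.79 , 250.48,300, 315, 694]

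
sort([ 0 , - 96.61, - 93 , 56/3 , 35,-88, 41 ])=[-96.61,-93, - 88 , 0,  56/3,35 , 41]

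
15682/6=7841/3= 2613.67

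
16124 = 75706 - 59582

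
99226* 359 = 35622134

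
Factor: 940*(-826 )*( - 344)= 267095360 = 2^6*5^1*7^1*43^1*47^1*59^1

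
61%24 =13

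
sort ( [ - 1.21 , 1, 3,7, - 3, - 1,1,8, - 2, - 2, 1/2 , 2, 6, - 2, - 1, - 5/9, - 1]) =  [-3 , - 2, - 2,- 2,  -  1.21, - 1, - 1, - 1, - 5/9, 1/2,1, 1, 2, 3,6, 7, 8]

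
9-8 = 1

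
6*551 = 3306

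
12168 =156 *78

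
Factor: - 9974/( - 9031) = 2^1  *11^ ( - 1 )*821^ ( - 1)*4987^1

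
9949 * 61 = 606889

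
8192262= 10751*762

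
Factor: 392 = 2^3*7^2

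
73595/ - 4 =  - 18399 + 1/4 = - 18398.75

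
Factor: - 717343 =  -  11^1*65213^1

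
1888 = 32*59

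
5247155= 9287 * 565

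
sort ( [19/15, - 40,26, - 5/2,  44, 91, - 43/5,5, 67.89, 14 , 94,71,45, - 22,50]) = [ - 40, - 22,-43/5, - 5/2,19/15,5,14, 26 , 44, 45,50,  67.89, 71,91,94] 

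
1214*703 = 853442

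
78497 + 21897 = 100394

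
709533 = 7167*99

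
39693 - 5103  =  34590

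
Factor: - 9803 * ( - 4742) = 2^1*2371^1* 9803^1 = 46485826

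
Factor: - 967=-967^1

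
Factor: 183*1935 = 3^3*5^1*43^1*61^1 = 354105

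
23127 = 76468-53341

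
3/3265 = 3/3265 = 0.00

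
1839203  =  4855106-3015903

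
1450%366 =352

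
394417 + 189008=583425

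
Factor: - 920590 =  - 2^1*5^1*11^1*8369^1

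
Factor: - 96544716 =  - 2^2* 3^1 *8045393^1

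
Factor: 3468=2^2 * 3^1 * 17^2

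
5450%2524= 402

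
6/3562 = 3/1781=0.00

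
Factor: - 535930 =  - 2^1*5^1*53593^1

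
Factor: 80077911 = 3^1 * 43^1*620759^1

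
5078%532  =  290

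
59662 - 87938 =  - 28276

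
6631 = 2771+3860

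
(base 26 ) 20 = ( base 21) 2a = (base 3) 1221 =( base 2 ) 110100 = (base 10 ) 52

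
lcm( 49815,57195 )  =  1544265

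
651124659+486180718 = 1137305377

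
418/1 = 418 =418.00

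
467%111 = 23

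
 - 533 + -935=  - 1468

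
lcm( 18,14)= 126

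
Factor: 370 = 2^1*5^1*37^1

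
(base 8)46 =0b100110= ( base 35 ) 13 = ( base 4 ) 212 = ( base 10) 38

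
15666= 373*42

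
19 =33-14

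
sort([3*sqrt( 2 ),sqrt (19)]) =[ 3 *sqrt(2), sqrt(19)] 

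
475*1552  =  737200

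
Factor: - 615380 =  - 2^2*5^1  *  29^1*1061^1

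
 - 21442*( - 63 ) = 1350846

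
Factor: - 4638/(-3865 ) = 2^1*3^1*5^( - 1) = 6/5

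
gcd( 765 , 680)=85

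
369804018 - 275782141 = 94021877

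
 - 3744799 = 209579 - 3954378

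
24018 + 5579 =29597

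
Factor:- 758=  - 2^1*379^1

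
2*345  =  690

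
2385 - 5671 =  - 3286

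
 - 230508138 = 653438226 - 883946364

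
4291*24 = 102984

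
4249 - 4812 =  - 563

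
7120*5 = 35600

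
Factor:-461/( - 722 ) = 2^( - 1 )*19^( - 2)*461^1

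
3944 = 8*493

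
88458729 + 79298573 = 167757302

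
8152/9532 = 2038/2383=0.86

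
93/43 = 2 + 7/43 = 2.16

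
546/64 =8 + 17/32 = 8.53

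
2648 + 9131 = 11779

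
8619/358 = 8619/358 = 24.08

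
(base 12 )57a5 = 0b10011000101101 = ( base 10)9773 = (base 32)9hd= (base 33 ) 8w5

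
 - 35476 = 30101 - 65577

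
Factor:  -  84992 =-2^10 * 83^1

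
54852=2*27426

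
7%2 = 1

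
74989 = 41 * 1829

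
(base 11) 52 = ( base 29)1s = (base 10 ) 57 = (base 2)111001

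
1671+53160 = 54831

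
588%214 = 160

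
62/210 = 31/105= 0.30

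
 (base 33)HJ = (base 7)1456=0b1001000100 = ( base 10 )580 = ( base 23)125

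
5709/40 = 142 + 29/40 = 142.72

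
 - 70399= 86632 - 157031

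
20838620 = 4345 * 4796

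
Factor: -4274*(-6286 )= 2^2*7^1*449^1 * 2137^1=26866364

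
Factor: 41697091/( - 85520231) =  - 23^1 *61^ (  -  1) *1401971^ ( - 1)*1812917^1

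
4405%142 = 3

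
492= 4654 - 4162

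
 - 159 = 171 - 330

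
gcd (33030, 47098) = 2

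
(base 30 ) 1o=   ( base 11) 4a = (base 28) 1q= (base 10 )54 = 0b110110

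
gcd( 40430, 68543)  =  1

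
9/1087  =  9/1087 = 0.01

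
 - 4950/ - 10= 495/1 = 495.00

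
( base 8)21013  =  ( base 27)bpl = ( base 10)8715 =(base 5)234330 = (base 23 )gal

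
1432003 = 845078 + 586925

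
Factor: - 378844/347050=-2^1 * 5^( - 2)*11^( - 1)*53^1*631^(  -  1) * 1787^1 = - 189422/173525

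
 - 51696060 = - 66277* 780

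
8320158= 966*8613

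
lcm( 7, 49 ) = 49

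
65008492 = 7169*9068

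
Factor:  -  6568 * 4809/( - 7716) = 2^1*7^1*229^1*643^ ( - 1 )*821^1 =2632126/643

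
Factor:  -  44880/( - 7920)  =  3^( - 1 )*17^1 = 17/3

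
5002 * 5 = 25010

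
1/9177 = 1/9177 = 0.00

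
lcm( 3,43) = 129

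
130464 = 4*32616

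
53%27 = 26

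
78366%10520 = 4726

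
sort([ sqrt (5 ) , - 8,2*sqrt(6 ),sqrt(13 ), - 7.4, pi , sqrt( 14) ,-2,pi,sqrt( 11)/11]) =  [-8, - 7.4,  -  2,sqrt( 11 )/11, sqrt( 5),pi, pi,sqrt(13 ),sqrt(14),2*sqrt (6)]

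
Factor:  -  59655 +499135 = 439480 = 2^3*5^1*10987^1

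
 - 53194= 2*(-26597 ) 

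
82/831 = 82/831=0.10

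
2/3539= 2/3539 =0.00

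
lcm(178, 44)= 3916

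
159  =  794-635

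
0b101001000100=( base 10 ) 2628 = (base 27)3G9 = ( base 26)3N2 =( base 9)3540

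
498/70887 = 166/23629 = 0.01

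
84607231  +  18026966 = 102634197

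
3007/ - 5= - 3007/5  =  -  601.40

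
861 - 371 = 490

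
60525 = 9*6725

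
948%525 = 423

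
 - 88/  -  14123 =88/14123 = 0.01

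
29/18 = 29/18 = 1.61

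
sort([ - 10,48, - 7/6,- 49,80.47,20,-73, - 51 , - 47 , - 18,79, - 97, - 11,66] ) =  [ - 97,- 73,- 51 , - 49, - 47 , - 18, - 11 , - 10 , - 7/6,  20, 48,  66,79,80.47 ] 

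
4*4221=16884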